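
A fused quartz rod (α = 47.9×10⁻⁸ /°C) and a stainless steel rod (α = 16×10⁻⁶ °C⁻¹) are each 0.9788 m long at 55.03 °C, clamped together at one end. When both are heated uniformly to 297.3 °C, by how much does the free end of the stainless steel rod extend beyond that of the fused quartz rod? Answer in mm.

ΔT = 242.27 K
fused quartz: ΔL = 47.9×10⁻⁸ × 0.9788 m × 242.27 = 1.1359×10⁻⁴ m = 0.11359 mm
stainless steel: ΔL = 16×10⁻⁶ × 0.9788 m × 242.27 = 3.7941×10⁻³ m = 3.7941 mm
difference = 3.7941 − 0.11359 = 3.68051 mm

3.68 mm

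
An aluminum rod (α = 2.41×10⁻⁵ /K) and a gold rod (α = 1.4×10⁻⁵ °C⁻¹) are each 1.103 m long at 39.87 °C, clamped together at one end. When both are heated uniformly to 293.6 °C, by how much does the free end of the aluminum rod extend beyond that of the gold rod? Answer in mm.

2.83 mm

ΔT = 253.73 K
aluminum: ΔL = 2.41×10⁻⁵ × 1.103 m × 253.73 = 6.7447×10⁻³ m = 6.7447 mm
gold: ΔL = 1.4×10⁻⁵ × 1.103 m × 253.73 = 3.9181×10⁻³ m = 3.9181 mm
difference = 6.7447 − 3.9181 = 2.8266 mm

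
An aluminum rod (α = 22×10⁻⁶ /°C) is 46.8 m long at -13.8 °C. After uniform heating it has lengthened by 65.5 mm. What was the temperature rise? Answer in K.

ΔT = 63.6 K

ΔL = αL₀ΔT ⇒ ΔT = ΔL / (αL₀)
ΔT = 65.5×10⁻³ m / (22×10⁻⁶ × 46.8 m) = 63.617 K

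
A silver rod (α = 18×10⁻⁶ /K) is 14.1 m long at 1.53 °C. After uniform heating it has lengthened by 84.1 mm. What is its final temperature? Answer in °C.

T = 333 °C

ΔL = αL₀ΔT ⇒ ΔT = ΔL / (αL₀)
ΔT = 84.1×10⁻³ m / (18×10⁻⁶ × 14.1 m) = 331.36 K
T = 1.53 + 331.36 = 332.89 °C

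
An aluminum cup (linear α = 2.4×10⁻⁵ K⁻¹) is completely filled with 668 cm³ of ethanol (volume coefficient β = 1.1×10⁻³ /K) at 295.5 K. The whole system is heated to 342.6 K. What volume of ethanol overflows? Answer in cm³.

32.3 cm³

The cup also expands: β_container ≈ 3α = 7.2×10⁻⁵ /K
Net overflow = V₀(β_liq − 3α_cont)ΔT
β − 3α = 1.10×10⁻³ − 7.2×10⁻⁵ = 1.028×10⁻³ /K; ΔT = 47.1 K
ΔV = 668 × 1.028×10⁻³ × 47.1 = 32.3 cm³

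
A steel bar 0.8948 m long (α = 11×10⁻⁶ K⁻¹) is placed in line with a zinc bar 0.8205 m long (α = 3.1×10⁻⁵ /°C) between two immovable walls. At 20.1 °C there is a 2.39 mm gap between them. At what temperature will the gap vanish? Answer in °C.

α₁L₁ = 9.8428×10⁻⁶ m/K, α₂L₂ = 2.54355×10⁻⁵ m/K → total 3.52783×10⁻⁵ m/K
ΔT = g/(α₁L₁+α₂L₂) = 2.39×10⁻³ / 3.52783×10⁻⁵ = 67.747 K
T = 20.1 + 67.747 = 87.847 °C

T = 87.8 °C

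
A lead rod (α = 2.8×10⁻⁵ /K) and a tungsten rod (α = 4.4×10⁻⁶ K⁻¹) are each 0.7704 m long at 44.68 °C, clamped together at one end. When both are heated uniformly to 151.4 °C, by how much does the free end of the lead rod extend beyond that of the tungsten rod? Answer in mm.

1.94 mm

ΔT = 106.72 K
lead: ΔL = 2.8×10⁻⁵ × 0.7704 m × 106.72 = 2.3021×10⁻³ m = 2.3021 mm
tungsten: ΔL = 4.4×10⁻⁶ × 0.7704 m × 106.72 = 3.6176×10⁻⁴ m = 0.36176 mm
difference = 2.3021 − 0.36176 = 1.94034 mm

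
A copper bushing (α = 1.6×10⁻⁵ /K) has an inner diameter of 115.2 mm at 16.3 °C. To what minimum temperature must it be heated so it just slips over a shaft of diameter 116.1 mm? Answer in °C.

T = 505 °C

Required Δd = 116.1 − 115.2 = 0.9 mm
Δd = αd₀ΔT ⇒ ΔT = Δd/(αd₀) = 0.9 / (1.6×10⁻⁵ × 115.2) = 488.28 K
T_min = 16.3 + 488.28 = 504.58 °C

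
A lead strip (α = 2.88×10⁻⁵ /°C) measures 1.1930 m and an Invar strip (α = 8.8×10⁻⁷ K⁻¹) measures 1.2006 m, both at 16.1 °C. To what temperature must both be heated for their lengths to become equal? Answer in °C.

T = 244.3 °C

Equal length when α₁L₁ΔT − α₂L₂ΔT = L₂ − L₁ = 7.60×10⁻³ m
α₁L₁ = 3.43584×10⁻⁵, α₂L₂ = 1.056528×10⁻⁶ → Δ(αL) = 3.3301872×10⁻⁵ m/K
ΔT = 7.60×10⁻³ / 3.3301872×10⁻⁵ = 228.215 K, so T = 16.1 + 228.215 = 244.315 °C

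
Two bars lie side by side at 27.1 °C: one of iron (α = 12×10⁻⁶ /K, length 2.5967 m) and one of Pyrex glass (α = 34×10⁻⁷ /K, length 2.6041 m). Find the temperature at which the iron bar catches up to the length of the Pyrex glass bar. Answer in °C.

L₁(1 + α₁ΔT) = L₂(1 + α₂ΔT) ⇒ ΔT = (L₂ − L₁)/(α₁L₁ − α₂L₂)
L₂ − L₁ = 2.6041 − 2.5967 = 7.40×10⁻³ m
α₁L₁ − α₂L₂ = 12×10⁻⁶×2.5967 − 34×10⁻⁷×2.6041 = 2.230646×10⁻⁵ m/K
ΔT = 7.40×10⁻³ / 2.230646×10⁻⁵ = 331.742 K
T = 27.1 + 331.742 = 358.842 °C

T = 358.8 °C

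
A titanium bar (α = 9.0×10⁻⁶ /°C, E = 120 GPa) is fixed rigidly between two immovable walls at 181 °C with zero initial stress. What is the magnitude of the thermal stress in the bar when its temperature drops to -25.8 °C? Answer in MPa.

σ = 223 MPa

Fully constrained: the free strain ε = αΔT is blocked, so σ = Eε = EαΔT.
|ΔT| = 206.8 K
σ = 120×10⁹ × 9.0×10⁻⁶ × 206.8 = 2.23×10⁸ Pa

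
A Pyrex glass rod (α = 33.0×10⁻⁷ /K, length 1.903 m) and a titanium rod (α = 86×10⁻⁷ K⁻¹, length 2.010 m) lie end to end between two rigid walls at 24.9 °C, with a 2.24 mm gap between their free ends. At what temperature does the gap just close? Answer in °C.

α₁L₁ = 6.2799×10⁻⁶ m/K, α₂L₂ = 1.7286×10⁻⁵ m/K → total 2.35659×10⁻⁵ m/K
ΔT = g/(α₁L₁+α₂L₂) = 2.24×10⁻³ / 2.35659×10⁻⁵ = 95.05 K
T = 24.9 + 95.05 = 119.95 °C

T = 120 °C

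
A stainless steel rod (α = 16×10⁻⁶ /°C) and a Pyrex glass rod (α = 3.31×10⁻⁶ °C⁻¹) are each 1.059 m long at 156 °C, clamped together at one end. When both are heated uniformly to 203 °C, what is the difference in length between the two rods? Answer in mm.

ΔT = 47 K
stainless steel: ΔL = 16×10⁻⁶ × 1.059 m × 47 = 7.9637×10⁻⁴ m = 0.79637 mm
Pyrex glass: ΔL = 3.31×10⁻⁶ × 1.059 m × 47 = 1.6475×10⁻⁴ m = 0.16475 mm
difference = 0.79637 − 0.16475 = 0.63162 mm

0.632 mm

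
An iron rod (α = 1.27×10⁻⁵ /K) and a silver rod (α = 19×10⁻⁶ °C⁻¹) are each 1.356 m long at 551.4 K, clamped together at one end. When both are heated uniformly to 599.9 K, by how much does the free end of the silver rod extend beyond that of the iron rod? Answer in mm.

ΔT = 48.5 K
iron: ΔL = 1.27×10⁻⁵ × 1.356 m × 48.5 = 8.3523×10⁻⁴ m = 0.83523 mm
silver: ΔL = 19×10⁻⁶ × 1.356 m × 48.5 = 1.2496×10⁻³ m = 1.2496 mm
difference = 1.2496 − 0.83523 = 0.41437 mm

0.414 mm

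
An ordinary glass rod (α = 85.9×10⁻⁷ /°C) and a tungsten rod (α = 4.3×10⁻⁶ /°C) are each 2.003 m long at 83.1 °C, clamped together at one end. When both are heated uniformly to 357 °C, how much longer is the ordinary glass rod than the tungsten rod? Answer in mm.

ΔT = 273.9 K
ordinary glass: ΔL = 85.9×10⁻⁷ × 2.003 m × 273.9 = 4.7127×10⁻³ m = 4.7127 mm
tungsten: ΔL = 4.3×10⁻⁶ × 2.003 m × 273.9 = 2.3591×10⁻³ m = 2.3591 mm
difference = 4.7127 − 2.3591 = 2.3536 mm

2.35 mm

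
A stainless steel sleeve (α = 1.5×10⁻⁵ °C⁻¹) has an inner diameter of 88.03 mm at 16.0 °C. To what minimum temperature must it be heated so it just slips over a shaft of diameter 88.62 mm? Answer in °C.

Required Δd = 88.62 − 88.03 = 0.59 mm
Δd = αd₀ΔT ⇒ ΔT = Δd/(αd₀) = 0.59 / (1.5×10⁻⁵ × 88.03) = 446.82 K
T_min = 16.0 + 446.82 = 462.82 °C

T = 463 °C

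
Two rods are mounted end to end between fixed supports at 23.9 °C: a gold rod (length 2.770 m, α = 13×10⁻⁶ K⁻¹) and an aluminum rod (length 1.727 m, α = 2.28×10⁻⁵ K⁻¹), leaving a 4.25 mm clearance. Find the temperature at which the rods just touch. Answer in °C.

T = 80.3 °C

Gap closes when ΔL₁ + ΔL₂ = 4.25 mm = 4.25×10⁻³ m
(α₁L₁ + α₂L₂)ΔT = g
α₁L₁ + α₂L₂ = 13×10⁻⁶×2.770 + 2.28×10⁻⁵×1.727 = 7.53856×10⁻⁵ m/K
ΔT = 4.25×10⁻³ / 7.53856×10⁻⁵ = 56.377 K
T = 23.9 + 56.377 = 80.277 °C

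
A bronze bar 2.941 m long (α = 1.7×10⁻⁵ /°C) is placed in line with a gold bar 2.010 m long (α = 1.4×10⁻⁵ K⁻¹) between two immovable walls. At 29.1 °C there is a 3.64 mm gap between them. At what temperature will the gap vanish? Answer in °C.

α₁L₁ = 4.9997×10⁻⁵ m/K, α₂L₂ = 2.814×10⁻⁵ m/K → total 7.8137×10⁻⁵ m/K
ΔT = g/(α₁L₁+α₂L₂) = 3.64×10⁻³ / 7.8137×10⁻⁵ = 46.585 K
T = 29.1 + 46.585 = 75.685 °C

T = 75.7 °C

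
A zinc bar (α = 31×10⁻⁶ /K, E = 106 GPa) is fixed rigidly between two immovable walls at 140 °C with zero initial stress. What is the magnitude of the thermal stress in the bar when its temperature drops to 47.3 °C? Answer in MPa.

σ = 305 MPa

Fully constrained: the free strain ε = αΔT is blocked, so σ = Eε = EαΔT.
|ΔT| = 92.7 K
σ = 106×10⁹ × 31×10⁻⁶ × 92.7 = 3.05×10⁸ Pa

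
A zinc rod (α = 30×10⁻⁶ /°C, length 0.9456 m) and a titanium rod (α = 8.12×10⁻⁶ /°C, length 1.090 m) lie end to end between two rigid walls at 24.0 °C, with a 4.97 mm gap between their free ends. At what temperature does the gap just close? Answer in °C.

Gap closes when ΔL₁ + ΔL₂ = 4.97 mm = 4.97×10⁻³ m
(α₁L₁ + α₂L₂)ΔT = g
α₁L₁ + α₂L₂ = 30×10⁻⁶×0.9456 + 8.12×10⁻⁶×1.090 = 3.72188×10⁻⁵ m/K
ΔT = 4.97×10⁻³ / 3.72188×10⁻⁵ = 133.53 K
T = 24.0 + 133.53 = 157.53 °C

T = 158 °C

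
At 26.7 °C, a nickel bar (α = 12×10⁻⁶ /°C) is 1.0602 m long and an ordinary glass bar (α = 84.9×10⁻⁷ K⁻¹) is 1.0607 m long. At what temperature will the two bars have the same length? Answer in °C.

L₁(1 + α₁ΔT) = L₂(1 + α₂ΔT) ⇒ ΔT = (L₂ − L₁)/(α₁L₁ − α₂L₂)
L₂ − L₁ = 1.0607 − 1.0602 = 5.00×10⁻⁴ m
α₁L₁ − α₂L₂ = 12×10⁻⁶×1.0602 − 84.9×10⁻⁷×1.0607 = 3.717057×10⁻⁶ m/K
ΔT = 5.00×10⁻⁴ / 3.717057×10⁻⁶ = 134.515 K
T = 26.7 + 134.515 = 161.215 °C

T = 161.2 °C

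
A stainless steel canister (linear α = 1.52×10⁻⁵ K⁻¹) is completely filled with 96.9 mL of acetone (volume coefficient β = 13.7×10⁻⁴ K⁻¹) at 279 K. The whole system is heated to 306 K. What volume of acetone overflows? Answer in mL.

The canister also expands: β_container ≈ 3α = 4.56×10⁻⁵ /K
Net overflow = V₀(β_liq − 3α_cont)ΔT
β − 3α = 1.37×10⁻³ − 4.56×10⁻⁵ = 1.3244×10⁻³ /K; ΔT = 27 K
ΔV = 96.9 × 1.3244×10⁻³ × 27 = 3.47 mL

3.47 mL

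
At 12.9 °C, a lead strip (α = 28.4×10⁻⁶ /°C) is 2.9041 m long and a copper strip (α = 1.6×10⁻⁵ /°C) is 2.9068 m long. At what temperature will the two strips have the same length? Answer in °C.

L₁(1 + α₁ΔT) = L₂(1 + α₂ΔT) ⇒ ΔT = (L₂ − L₁)/(α₁L₁ − α₂L₂)
L₂ − L₁ = 2.9068 − 2.9041 = 2.70×10⁻³ m
α₁L₁ − α₂L₂ = 28.4×10⁻⁶×2.9041 − 1.6×10⁻⁵×2.9068 = 3.596764×10⁻⁵ m/K
ΔT = 2.70×10⁻³ / 3.596764×10⁻⁵ = 75.0675 K
T = 12.9 + 75.0675 = 87.9675 °C

T = 87.97 °C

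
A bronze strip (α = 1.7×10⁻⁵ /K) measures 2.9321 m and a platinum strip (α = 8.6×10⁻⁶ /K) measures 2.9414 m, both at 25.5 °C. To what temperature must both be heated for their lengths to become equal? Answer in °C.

T = 404.3 °C

L₁(1 + α₁ΔT) = L₂(1 + α₂ΔT) ⇒ ΔT = (L₂ − L₁)/(α₁L₁ − α₂L₂)
L₂ − L₁ = 2.9414 − 2.9321 = 9.30×10⁻³ m
α₁L₁ − α₂L₂ = 1.7×10⁻⁵×2.9321 − 8.6×10⁻⁶×2.9414 = 2.454966×10⁻⁵ m/K
ΔT = 9.30×10⁻³ / 2.454966×10⁻⁵ = 378.824 K
T = 25.5 + 378.824 = 404.324 °C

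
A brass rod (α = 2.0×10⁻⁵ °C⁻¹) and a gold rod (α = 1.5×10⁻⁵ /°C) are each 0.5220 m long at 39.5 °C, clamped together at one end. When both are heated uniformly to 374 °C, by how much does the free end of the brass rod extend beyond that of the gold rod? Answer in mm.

0.873 mm

ΔT = 334.5 K
brass: ΔL = 2.0×10⁻⁵ × 0.5220 m × 334.5 = 3.4922×10⁻³ m = 3.4922 mm
gold: ΔL = 1.5×10⁻⁵ × 0.5220 m × 334.5 = 2.6191×10⁻³ m = 2.6191 mm
difference = 3.4922 − 2.6191 = 0.8731 mm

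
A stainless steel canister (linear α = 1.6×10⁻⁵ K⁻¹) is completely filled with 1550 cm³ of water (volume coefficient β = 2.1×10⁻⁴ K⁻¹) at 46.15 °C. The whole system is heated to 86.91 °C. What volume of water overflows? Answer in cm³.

10.2 cm³

The canister also expands: β_container ≈ 3α = 4.8×10⁻⁵ /K
Net overflow = V₀(β_liq − 3α_cont)ΔT
β − 3α = 2.10×10⁻⁴ − 4.8×10⁻⁵ = 1.62×10⁻⁴ /K; ΔT = 40.76 K
ΔV = 1550 × 1.62×10⁻⁴ × 40.76 = 10.2 cm³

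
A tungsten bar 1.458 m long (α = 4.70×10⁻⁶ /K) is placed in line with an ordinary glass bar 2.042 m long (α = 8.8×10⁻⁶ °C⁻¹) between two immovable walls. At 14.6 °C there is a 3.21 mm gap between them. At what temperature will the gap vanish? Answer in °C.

T = 144 °C

Gap closes when ΔL₁ + ΔL₂ = 3.21 mm = 3.21×10⁻³ m
(α₁L₁ + α₂L₂)ΔT = g
α₁L₁ + α₂L₂ = 4.70×10⁻⁶×1.458 + 8.8×10⁻⁶×2.042 = 2.48222×10⁻⁵ m/K
ΔT = 3.21×10⁻³ / 2.48222×10⁻⁵ = 129.32 K
T = 14.6 + 129.32 = 143.92 °C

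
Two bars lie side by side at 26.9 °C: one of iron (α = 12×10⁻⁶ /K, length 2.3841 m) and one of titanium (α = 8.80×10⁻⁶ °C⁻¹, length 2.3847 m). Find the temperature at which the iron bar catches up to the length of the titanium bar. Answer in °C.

T = 105.6 °C

Equal length when α₁L₁ΔT − α₂L₂ΔT = L₂ − L₁ = 6.00×10⁻⁴ m
α₁L₁ = 2.86092×10⁻⁵, α₂L₂ = 2.098536×10⁻⁵ → Δ(αL) = 7.62384×10⁻⁶ m/K
ΔT = 6.00×10⁻⁴ / 7.62384×10⁻⁶ = 78.700 K, so T = 26.9 + 78.700 = 105.600 °C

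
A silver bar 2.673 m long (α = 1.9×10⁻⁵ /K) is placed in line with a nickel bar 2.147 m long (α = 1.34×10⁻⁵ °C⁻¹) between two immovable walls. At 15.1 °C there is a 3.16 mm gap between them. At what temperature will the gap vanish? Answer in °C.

Gap closes when ΔL₁ + ΔL₂ = 3.16 mm = 3.16×10⁻³ m
(α₁L₁ + α₂L₂)ΔT = g
α₁L₁ + α₂L₂ = 1.9×10⁻⁵×2.673 + 1.34×10⁻⁵×2.147 = 7.95568×10⁻⁵ m/K
ΔT = 3.16×10⁻³ / 7.95568×10⁻⁵ = 39.720 K
T = 15.1 + 39.720 = 54.820 °C

T = 54.8 °C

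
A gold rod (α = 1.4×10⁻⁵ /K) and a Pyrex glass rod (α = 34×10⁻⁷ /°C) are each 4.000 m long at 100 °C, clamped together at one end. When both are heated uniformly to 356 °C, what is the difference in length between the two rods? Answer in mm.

10.9 mm

ΔT = 256 K
gold: ΔL = 1.4×10⁻⁵ × 4.000 m × 256 = 1.4336×10⁻² m = 14.336 mm
Pyrex glass: ΔL = 34×10⁻⁷ × 4.000 m × 256 = 3.4816×10⁻³ m = 3.4816 mm
difference = 14.336 − 3.4816 = 10.8544 mm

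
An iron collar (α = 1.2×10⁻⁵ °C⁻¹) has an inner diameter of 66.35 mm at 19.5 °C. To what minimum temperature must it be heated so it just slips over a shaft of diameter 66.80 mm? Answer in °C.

Required Δd = 66.80 − 66.35 = 0.45 mm
Δd = αd₀ΔT ⇒ ΔT = Δd/(αd₀) = 0.45 / (1.2×10⁻⁵ × 66.35) = 565.18 K
T_min = 19.5 + 565.18 = 584.68 °C

T = 585 °C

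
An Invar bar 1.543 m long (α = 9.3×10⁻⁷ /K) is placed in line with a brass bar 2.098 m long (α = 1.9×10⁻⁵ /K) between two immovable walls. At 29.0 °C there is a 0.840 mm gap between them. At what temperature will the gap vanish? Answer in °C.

T = 49.3 °C

α₁L₁ = 1.43499×10⁻⁶ m/K, α₂L₂ = 3.9862×10⁻⁵ m/K → total 4.129699×10⁻⁵ m/K
ΔT = g/(α₁L₁+α₂L₂) = 8.40×10⁻⁴ / 4.129699×10⁻⁵ = 20.340 K
T = 29.0 + 20.340 = 49.340 °C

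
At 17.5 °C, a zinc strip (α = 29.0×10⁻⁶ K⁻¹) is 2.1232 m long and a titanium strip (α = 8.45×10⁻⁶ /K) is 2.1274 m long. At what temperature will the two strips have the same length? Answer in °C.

T = 113.8 °C

L₁(1 + α₁ΔT) = L₂(1 + α₂ΔT) ⇒ ΔT = (L₂ − L₁)/(α₁L₁ − α₂L₂)
L₂ − L₁ = 2.1274 − 2.1232 = 4.20×10⁻³ m
α₁L₁ − α₂L₂ = 29.0×10⁻⁶×2.1232 − 8.45×10⁻⁶×2.1274 = 4.359627×10⁻⁵ m/K
ΔT = 4.20×10⁻³ / 4.359627×10⁻⁵ = 96.339 K
T = 17.5 + 96.339 = 113.839 °C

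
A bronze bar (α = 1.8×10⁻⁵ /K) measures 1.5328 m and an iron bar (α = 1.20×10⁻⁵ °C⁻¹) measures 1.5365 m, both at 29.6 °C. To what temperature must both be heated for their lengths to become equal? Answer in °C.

L₁(1 + α₁ΔT) = L₂(1 + α₂ΔT) ⇒ ΔT = (L₂ − L₁)/(α₁L₁ − α₂L₂)
L₂ − L₁ = 1.5365 − 1.5328 = 3.70×10⁻³ m
α₁L₁ − α₂L₂ = 1.8×10⁻⁵×1.5328 − 1.20×10⁻⁵×1.5365 = 9.1524×10⁻⁶ m/K
ΔT = 3.70×10⁻³ / 9.1524×10⁻⁶ = 404.266 K
T = 29.6 + 404.266 = 433.866 °C

T = 433.9 °C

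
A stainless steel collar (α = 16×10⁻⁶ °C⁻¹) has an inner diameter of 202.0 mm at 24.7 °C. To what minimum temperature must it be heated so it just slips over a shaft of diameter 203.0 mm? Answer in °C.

Required Δd = 203.0 − 202.0 = 1.0 mm
Δd = αd₀ΔT ⇒ ΔT = Δd/(αd₀) = 1.0 / (16×10⁻⁶ × 202.0) = 309.41 K
T_min = 24.7 + 309.41 = 334.11 °C

T = 334 °C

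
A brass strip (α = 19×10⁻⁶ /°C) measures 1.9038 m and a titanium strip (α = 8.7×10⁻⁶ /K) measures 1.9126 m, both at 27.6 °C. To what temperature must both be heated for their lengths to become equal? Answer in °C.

L₁(1 + α₁ΔT) = L₂(1 + α₂ΔT) ⇒ ΔT = (L₂ − L₁)/(α₁L₁ − α₂L₂)
L₂ − L₁ = 1.9126 − 1.9038 = 8.80×10⁻³ m
α₁L₁ − α₂L₂ = 19×10⁻⁶×1.9038 − 8.7×10⁻⁶×1.9126 = 1.953258×10⁻⁵ m/K
ΔT = 8.80×10⁻³ / 1.953258×10⁻⁵ = 450.529 K
T = 27.6 + 450.529 = 478.129 °C

T = 478.1 °C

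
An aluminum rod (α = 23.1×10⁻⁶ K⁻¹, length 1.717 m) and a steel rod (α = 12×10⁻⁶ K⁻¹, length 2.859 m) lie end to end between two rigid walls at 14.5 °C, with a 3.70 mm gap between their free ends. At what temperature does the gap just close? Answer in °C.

Gap closes when ΔL₁ + ΔL₂ = 3.70 mm = 3.70×10⁻³ m
(α₁L₁ + α₂L₂)ΔT = g
α₁L₁ + α₂L₂ = 23.1×10⁻⁶×1.717 + 12×10⁻⁶×2.859 = 7.39707×10⁻⁵ m/K
ΔT = 3.70×10⁻³ / 7.39707×10⁻⁵ = 50.020 K
T = 14.5 + 50.020 = 64.520 °C

T = 64.5 °C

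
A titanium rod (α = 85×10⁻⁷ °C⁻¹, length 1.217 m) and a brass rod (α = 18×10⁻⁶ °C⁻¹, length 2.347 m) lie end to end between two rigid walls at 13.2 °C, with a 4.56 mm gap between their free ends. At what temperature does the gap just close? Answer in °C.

Gap closes when ΔL₁ + ΔL₂ = 4.56 mm = 4.56×10⁻³ m
(α₁L₁ + α₂L₂)ΔT = g
α₁L₁ + α₂L₂ = 85×10⁻⁷×1.217 + 18×10⁻⁶×2.347 = 5.25905×10⁻⁵ m/K
ΔT = 4.56×10⁻³ / 5.25905×10⁻⁵ = 86.708 K
T = 13.2 + 86.708 = 99.908 °C

T = 99.9 °C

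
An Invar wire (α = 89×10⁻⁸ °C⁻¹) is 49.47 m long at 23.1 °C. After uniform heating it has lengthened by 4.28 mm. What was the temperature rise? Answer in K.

ΔT = 97.2 K

ΔL = αL₀ΔT ⇒ ΔT = ΔL / (αL₀)
ΔT = 4.28×10⁻³ m / (89×10⁻⁸ × 49.47 m) = 97.210 K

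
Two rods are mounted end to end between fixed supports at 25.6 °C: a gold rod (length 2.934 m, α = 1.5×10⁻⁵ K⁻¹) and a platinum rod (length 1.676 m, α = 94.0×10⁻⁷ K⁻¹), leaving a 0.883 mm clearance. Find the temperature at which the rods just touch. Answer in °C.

α₁L₁ = 4.401×10⁻⁵ m/K, α₂L₂ = 1.57544×10⁻⁵ m/K → total 5.97644×10⁻⁵ m/K
ΔT = g/(α₁L₁+α₂L₂) = 8.83×10⁻⁴ / 5.97644×10⁻⁵ = 14.775 K
T = 25.6 + 14.775 = 40.375 °C

T = 40.4 °C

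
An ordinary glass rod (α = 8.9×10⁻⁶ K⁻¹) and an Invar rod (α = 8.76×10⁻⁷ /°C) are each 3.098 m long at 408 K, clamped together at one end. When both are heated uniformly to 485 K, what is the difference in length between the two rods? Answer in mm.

1.91 mm

ΔT = 77 K
ordinary glass: ΔL = 8.9×10⁻⁶ × 3.098 m × 77 = 2.1231×10⁻³ m = 2.1231 mm
Invar: ΔL = 8.76×10⁻⁷ × 3.098 m × 77 = 2.0897×10⁻⁴ m = 0.20897 mm
difference = 2.1231 − 0.20897 = 1.91413 mm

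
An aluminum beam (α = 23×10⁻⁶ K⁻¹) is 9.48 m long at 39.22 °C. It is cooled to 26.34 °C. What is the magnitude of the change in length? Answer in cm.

ΔL = 0.281 cm

|ΔT| = |26.34 − 39.22| = 12.88 K
ΔL = αL₀ΔT = (23×10⁻⁶)(9.48)(12.88) = 2.81×10⁻³ m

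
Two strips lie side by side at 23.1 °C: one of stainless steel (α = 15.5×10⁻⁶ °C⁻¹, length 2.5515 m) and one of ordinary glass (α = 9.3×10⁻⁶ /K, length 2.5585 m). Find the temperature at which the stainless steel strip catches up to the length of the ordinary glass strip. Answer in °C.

L₁(1 + α₁ΔT) = L₂(1 + α₂ΔT) ⇒ ΔT = (L₂ − L₁)/(α₁L₁ − α₂L₂)
L₂ − L₁ = 2.5585 − 2.5515 = 7.00×10⁻³ m
α₁L₁ − α₂L₂ = 15.5×10⁻⁶×2.5515 − 9.3×10⁻⁶×2.5585 = 1.57542×10⁻⁵ m/K
ΔT = 7.00×10⁻³ / 1.57542×10⁻⁵ = 444.326 K
T = 23.1 + 444.326 = 467.426 °C

T = 467.4 °C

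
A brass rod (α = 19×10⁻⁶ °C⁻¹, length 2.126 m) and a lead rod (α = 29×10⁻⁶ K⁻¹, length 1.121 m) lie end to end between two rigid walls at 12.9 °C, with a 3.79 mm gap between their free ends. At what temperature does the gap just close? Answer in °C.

T = 64.9 °C

Gap closes when ΔL₁ + ΔL₂ = 3.79 mm = 3.79×10⁻³ m
(α₁L₁ + α₂L₂)ΔT = g
α₁L₁ + α₂L₂ = 19×10⁻⁶×2.126 + 29×10⁻⁶×1.121 = 7.2903×10⁻⁵ m/K
ΔT = 3.79×10⁻³ / 7.2903×10⁻⁵ = 51.987 K
T = 12.9 + 51.987 = 64.887 °C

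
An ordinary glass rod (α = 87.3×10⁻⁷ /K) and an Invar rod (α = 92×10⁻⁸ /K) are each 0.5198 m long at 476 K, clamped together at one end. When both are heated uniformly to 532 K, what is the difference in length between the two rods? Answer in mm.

ΔT = 56 K
ordinary glass: ΔL = 87.3×10⁻⁷ × 0.5198 m × 56 = 2.5412×10⁻⁴ m = 0.25412 mm
Invar: ΔL = 92×10⁻⁸ × 0.5198 m × 56 = 2.6780×10⁻⁵ m = 0.026780 mm
difference = 0.25412 − 0.026780 = 0.22734 mm

0.227 mm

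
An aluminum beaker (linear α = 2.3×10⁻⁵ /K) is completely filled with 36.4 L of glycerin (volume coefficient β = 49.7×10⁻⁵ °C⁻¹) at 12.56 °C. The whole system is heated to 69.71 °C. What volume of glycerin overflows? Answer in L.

0.890 L

The beaker also expands: β_container ≈ 3α = 6.9×10⁻⁵ /K
Net overflow = V₀(β_liq − 3α_cont)ΔT
β − 3α = 4.97×10⁻⁴ − 6.9×10⁻⁵ = 4.28×10⁻⁴ /K; ΔT = 57.15 K
ΔV = 36.4 × 4.28×10⁻⁴ × 57.15 = 0.890 L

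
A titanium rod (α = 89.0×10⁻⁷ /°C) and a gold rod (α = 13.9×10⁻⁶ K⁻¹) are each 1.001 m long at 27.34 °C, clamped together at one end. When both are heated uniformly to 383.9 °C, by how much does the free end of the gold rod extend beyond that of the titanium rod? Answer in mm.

ΔT = 356.56 K
titanium: ΔL = 89.0×10⁻⁷ × 1.001 m × 356.56 = 3.1766×10⁻³ m = 3.1766 mm
gold: ΔL = 13.9×10⁻⁶ × 1.001 m × 356.56 = 4.9611×10⁻³ m = 4.9611 mm
difference = 4.9611 − 3.1766 = 1.7845 mm

1.78 mm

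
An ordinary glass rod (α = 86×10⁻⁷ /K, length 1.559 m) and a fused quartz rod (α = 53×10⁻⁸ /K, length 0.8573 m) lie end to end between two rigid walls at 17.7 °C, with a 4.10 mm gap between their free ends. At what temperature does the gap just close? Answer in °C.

T = 313 °C

α₁L₁ = 1.34074×10⁻⁵ m/K, α₂L₂ = 4.54369×10⁻⁷ m/K → total 1.3861769×10⁻⁵ m/K
ΔT = g/(α₁L₁+α₂L₂) = 4.10×10⁻³ / 1.3861769×10⁻⁵ = 295.78 K
T = 17.7 + 295.78 = 313.48 °C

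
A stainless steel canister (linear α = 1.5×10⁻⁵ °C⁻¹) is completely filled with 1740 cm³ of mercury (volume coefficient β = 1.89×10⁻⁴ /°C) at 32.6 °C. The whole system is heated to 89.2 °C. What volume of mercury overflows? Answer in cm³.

The canister also expands: β_container ≈ 3α = 4.5×10⁻⁵ /K
Net overflow = V₀(β_liq − 3α_cont)ΔT
β − 3α = 1.89×10⁻⁴ − 4.5×10⁻⁵ = 1.44×10⁻⁴ /K; ΔT = 56.6 K
ΔV = 1740 × 1.44×10⁻⁴ × 56.6 = 14.2 cm³

14.2 cm³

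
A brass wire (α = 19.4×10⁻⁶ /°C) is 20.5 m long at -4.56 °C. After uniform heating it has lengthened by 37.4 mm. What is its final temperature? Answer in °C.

ΔL = αL₀ΔT ⇒ ΔT = ΔL / (αL₀)
ΔT = 37.4×10⁻³ m / (19.4×10⁻⁶ × 20.5 m) = 94.041 K
T = -4.56 + 94.041 = 89.481 °C

T = 89.5 °C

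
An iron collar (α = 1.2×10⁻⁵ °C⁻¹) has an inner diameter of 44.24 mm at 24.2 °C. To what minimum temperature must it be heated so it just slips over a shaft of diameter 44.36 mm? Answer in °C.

T = 250 °C

Required Δd = 44.36 − 44.24 = 0.12 mm
Δd = αd₀ΔT ⇒ ΔT = Δd/(αd₀) = 0.12 / (1.2×10⁻⁵ × 44.24) = 226.04 K
T_min = 24.2 + 226.04 = 250.24 °C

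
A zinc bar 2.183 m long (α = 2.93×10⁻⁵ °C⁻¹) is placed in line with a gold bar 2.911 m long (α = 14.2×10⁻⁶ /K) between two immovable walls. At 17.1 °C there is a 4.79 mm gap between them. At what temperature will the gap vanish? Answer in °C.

T = 62.6 °C

α₁L₁ = 6.39619×10⁻⁵ m/K, α₂L₂ = 4.13362×10⁻⁵ m/K → total 1.052981×10⁻⁴ m/K
ΔT = g/(α₁L₁+α₂L₂) = 4.79×10⁻³ / 1.052981×10⁻⁴ = 45.490 K
T = 17.1 + 45.490 = 62.590 °C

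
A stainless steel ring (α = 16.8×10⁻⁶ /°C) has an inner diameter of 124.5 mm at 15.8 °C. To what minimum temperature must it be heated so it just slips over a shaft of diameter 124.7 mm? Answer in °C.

T = 111 °C

Required Δd = 124.7 − 124.5 = 0.2 mm
Δd = αd₀ΔT ⇒ ΔT = Δd/(αd₀) = 0.2 / (16.8×10⁻⁶ × 124.5) = 95.62 K
T_min = 15.8 + 95.62 = 111.42 °C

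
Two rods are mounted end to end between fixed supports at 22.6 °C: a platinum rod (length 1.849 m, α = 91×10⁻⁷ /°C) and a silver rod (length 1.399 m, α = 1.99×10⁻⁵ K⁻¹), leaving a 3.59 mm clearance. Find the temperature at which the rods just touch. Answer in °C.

Gap closes when ΔL₁ + ΔL₂ = 3.59 mm = 3.59×10⁻³ m
(α₁L₁ + α₂L₂)ΔT = g
α₁L₁ + α₂L₂ = 91×10⁻⁷×1.849 + 1.99×10⁻⁵×1.399 = 4.4666×10⁻⁵ m/K
ΔT = 3.59×10⁻³ / 4.4666×10⁻⁵ = 80.37 K
T = 22.6 + 80.37 = 102.97 °C

T = 103 °C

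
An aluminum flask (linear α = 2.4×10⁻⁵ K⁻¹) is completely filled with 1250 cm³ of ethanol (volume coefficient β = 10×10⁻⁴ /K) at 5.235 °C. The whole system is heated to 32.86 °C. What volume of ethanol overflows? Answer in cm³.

32.0 cm³

The flask also expands: β_container ≈ 3α = 7.2×10⁻⁵ /K
Net overflow = V₀(β_liq − 3α_cont)ΔT
β − 3α = 1.00×10⁻³ − 7.2×10⁻⁵ = 9.28×10⁻⁴ /K; ΔT = 27.625 K
ΔV = 1250 × 9.28×10⁻⁴ × 27.625 = 32.0 cm³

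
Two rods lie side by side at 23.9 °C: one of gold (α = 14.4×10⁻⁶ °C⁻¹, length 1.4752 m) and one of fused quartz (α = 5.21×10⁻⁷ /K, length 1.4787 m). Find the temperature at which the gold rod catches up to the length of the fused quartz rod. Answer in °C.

T = 194.9 °C

L₁(1 + α₁ΔT) = L₂(1 + α₂ΔT) ⇒ ΔT = (L₂ − L₁)/(α₁L₁ − α₂L₂)
L₂ − L₁ = 1.4787 − 1.4752 = 3.50×10⁻³ m
α₁L₁ − α₂L₂ = 14.4×10⁻⁶×1.4752 − 5.21×10⁻⁷×1.4787 = 2.04724773×10⁻⁵ m/K
ΔT = 3.50×10⁻³ / 2.04724773×10⁻⁵ = 170.961 K
T = 23.9 + 170.961 = 194.861 °C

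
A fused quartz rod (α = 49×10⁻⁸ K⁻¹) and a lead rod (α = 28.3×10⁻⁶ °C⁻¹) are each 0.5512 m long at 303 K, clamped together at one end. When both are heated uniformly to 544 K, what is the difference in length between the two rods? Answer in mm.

3.69 mm

ΔT = 241 K
fused quartz: ΔL = 49×10⁻⁸ × 0.5512 m × 241 = 6.5091×10⁻⁵ m = 0.065091 mm
lead: ΔL = 28.3×10⁻⁶ × 0.5512 m × 241 = 3.7593×10⁻³ m = 3.7593 mm
difference = 3.7593 − 0.065091 = 3.694209 mm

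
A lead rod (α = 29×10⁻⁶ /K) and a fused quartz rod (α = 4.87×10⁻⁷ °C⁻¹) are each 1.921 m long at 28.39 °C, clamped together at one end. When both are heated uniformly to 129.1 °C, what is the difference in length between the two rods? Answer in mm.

ΔT = 100.71 K
lead: ΔL = 29×10⁻⁶ × 1.921 m × 100.71 = 5.6105×10⁻³ m = 5.6105 mm
fused quartz: ΔL = 4.87×10⁻⁷ × 1.921 m × 100.71 = 9.4217×10⁻⁵ m = 0.094217 mm
difference = 5.6105 − 0.094217 = 5.516283 mm

5.52 mm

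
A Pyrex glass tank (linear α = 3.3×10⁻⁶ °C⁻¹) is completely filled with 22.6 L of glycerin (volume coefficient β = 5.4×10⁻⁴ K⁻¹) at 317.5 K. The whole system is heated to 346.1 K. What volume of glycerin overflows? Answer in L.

The tank also expands: β_container ≈ 3α = 9.9×10⁻⁶ /K
Net overflow = V₀(β_liq − 3α_cont)ΔT
β − 3α = 5.40×10⁻⁴ − 9.9×10⁻⁶ = 5.301×10⁻⁴ /K; ΔT = 28.6 K
ΔV = 22.6 × 5.301×10⁻⁴ × 28.6 = 0.343 L

0.343 L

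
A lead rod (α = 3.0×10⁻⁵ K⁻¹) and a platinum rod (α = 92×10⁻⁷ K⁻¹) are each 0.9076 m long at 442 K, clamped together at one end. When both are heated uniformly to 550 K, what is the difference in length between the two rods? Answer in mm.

ΔT = 108 K
lead: ΔL = 3.0×10⁻⁵ × 0.9076 m × 108 = 2.9406×10⁻³ m = 2.9406 mm
platinum: ΔL = 92×10⁻⁷ × 0.9076 m × 108 = 9.0179×10⁻⁴ m = 0.90179 mm
difference = 2.9406 − 0.90179 = 2.03881 mm

2.04 mm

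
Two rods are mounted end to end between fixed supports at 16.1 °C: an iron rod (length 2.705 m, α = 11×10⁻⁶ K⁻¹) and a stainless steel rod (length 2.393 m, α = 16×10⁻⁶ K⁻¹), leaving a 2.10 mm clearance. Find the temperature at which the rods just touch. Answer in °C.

Gap closes when ΔL₁ + ΔL₂ = 2.10 mm = 2.10×10⁻³ m
(α₁L₁ + α₂L₂)ΔT = g
α₁L₁ + α₂L₂ = 11×10⁻⁶×2.705 + 16×10⁻⁶×2.393 = 6.8043×10⁻⁵ m/K
ΔT = 2.10×10⁻³ / 6.8043×10⁻⁵ = 30.863 K
T = 16.1 + 30.863 = 46.963 °C

T = 47.0 °C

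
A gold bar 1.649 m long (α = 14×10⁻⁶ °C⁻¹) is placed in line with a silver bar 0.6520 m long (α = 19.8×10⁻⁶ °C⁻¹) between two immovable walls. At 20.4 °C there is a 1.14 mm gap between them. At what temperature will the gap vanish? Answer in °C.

T = 52.1 °C

Gap closes when ΔL₁ + ΔL₂ = 1.14 mm = 1.14×10⁻³ m
(α₁L₁ + α₂L₂)ΔT = g
α₁L₁ + α₂L₂ = 14×10⁻⁶×1.649 + 19.8×10⁻⁶×0.6520 = 3.59956×10⁻⁵ m/K
ΔT = 1.14×10⁻³ / 3.59956×10⁻⁵ = 31.671 K
T = 20.4 + 31.671 = 52.071 °C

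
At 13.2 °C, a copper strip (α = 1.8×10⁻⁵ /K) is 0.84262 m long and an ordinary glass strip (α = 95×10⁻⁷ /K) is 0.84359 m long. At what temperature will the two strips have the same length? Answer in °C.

L₁(1 + α₁ΔT) = L₂(1 + α₂ΔT) ⇒ ΔT = (L₂ − L₁)/(α₁L₁ − α₂L₂)
L₂ − L₁ = 0.84359 − 0.84262 = 9.70×10⁻⁴ m
α₁L₁ − α₂L₂ = 1.8×10⁻⁵×0.84262 − 95×10⁻⁷×0.84359 = 7.153055×10⁻⁶ m/K
ΔT = 9.70×10⁻⁴ / 7.153055×10⁻⁶ = 135.606 K
T = 13.2 + 135.606 = 148.806 °C

T = 148.8 °C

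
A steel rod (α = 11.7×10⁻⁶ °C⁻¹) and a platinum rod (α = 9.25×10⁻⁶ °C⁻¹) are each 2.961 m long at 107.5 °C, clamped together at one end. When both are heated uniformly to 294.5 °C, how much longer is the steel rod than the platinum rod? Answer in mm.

1.36 mm

ΔT = 187.0 K
steel: ΔL = 11.7×10⁻⁶ × 2.961 m × 187.0 = 6.4784×10⁻³ m = 6.4784 mm
platinum: ΔL = 9.25×10⁻⁶ × 2.961 m × 187.0 = 5.1218×10⁻³ m = 5.1218 mm
difference = 6.4784 − 5.1218 = 1.3566 mm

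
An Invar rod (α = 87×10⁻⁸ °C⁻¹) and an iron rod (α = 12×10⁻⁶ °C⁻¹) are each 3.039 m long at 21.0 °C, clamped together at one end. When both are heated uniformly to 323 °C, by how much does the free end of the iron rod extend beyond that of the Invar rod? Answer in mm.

ΔT = 302.0 K
Invar: ΔL = 87×10⁻⁸ × 3.039 m × 302.0 = 7.9847×10⁻⁴ m = 0.79847 mm
iron: ΔL = 12×10⁻⁶ × 3.039 m × 302.0 = 1.1013×10⁻² m = 11.013 mm
difference = 11.013 − 0.79847 = 10.21453 mm

10.2 mm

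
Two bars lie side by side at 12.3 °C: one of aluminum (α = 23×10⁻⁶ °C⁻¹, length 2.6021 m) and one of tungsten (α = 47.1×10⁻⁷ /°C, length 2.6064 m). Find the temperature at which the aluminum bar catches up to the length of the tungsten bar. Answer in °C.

Equal length when α₁L₁ΔT − α₂L₂ΔT = L₂ − L₁ = 4.30×10⁻³ m
α₁L₁ = 5.98483×10⁻⁵, α₂L₂ = 1.2276144×10⁻⁵ → Δ(αL) = 4.7572156×10⁻⁵ m/K
ΔT = 4.30×10⁻³ / 4.7572156×10⁻⁵ = 90.389 K, so T = 12.3 + 90.389 = 102.689 °C

T = 102.7 °C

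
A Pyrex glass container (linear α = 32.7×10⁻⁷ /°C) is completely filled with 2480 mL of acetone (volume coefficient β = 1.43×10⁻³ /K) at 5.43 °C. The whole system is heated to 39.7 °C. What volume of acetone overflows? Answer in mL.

The container also expands: β_container ≈ 3α = 9.81×10⁻⁶ /K
Net overflow = V₀(β_liq − 3α_cont)ΔT
β − 3α = 1.43×10⁻³ − 9.81×10⁻⁶ = 1.42019×10⁻³ /K; ΔT = 34.27 K
ΔV = 2480 × 1.42019×10⁻³ × 34.27 = 121 mL

121 mL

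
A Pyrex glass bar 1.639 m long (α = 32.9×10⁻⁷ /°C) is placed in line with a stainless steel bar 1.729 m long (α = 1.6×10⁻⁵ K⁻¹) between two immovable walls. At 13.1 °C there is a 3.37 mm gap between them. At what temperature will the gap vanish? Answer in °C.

α₁L₁ = 5.39231×10⁻⁶ m/K, α₂L₂ = 2.7664×10⁻⁵ m/K → total 3.305631×10⁻⁵ m/K
ΔT = g/(α₁L₁+α₂L₂) = 3.37×10⁻³ / 3.305631×10⁻⁵ = 101.95 K
T = 13.1 + 101.95 = 115.05 °C

T = 115 °C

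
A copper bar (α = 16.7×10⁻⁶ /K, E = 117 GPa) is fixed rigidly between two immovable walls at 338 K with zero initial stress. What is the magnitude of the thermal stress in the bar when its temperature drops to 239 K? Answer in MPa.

Fully constrained: the free strain ε = αΔT is blocked, so σ = Eε = EαΔT.
|ΔT| = 99 K
σ = 117×10⁹ × 16.7×10⁻⁶ × 99 = 1.93×10⁸ Pa

σ = 193 MPa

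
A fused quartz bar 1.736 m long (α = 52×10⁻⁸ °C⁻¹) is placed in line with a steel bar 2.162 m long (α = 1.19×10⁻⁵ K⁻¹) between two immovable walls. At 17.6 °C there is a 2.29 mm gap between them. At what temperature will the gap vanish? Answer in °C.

α₁L₁ = 9.0272×10⁻⁷ m/K, α₂L₂ = 2.57278×10⁻⁵ m/K → total 2.663052×10⁻⁵ m/K
ΔT = g/(α₁L₁+α₂L₂) = 2.29×10⁻³ / 2.663052×10⁻⁵ = 85.99 K
T = 17.6 + 85.99 = 103.59 °C

T = 104 °C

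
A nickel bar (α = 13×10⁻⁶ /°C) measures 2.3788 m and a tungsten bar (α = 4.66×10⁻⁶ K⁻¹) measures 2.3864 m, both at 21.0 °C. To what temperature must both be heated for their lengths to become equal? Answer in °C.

L₁(1 + α₁ΔT) = L₂(1 + α₂ΔT) ⇒ ΔT = (L₂ − L₁)/(α₁L₁ − α₂L₂)
L₂ − L₁ = 2.3864 − 2.3788 = 7.60×10⁻³ m
α₁L₁ − α₂L₂ = 13×10⁻⁶×2.3788 − 4.66×10⁻⁶×2.3864 = 1.9803776×10⁻⁵ m/K
ΔT = 7.60×10⁻³ / 1.9803776×10⁻⁵ = 383.765 K
T = 21.0 + 383.765 = 404.765 °C

T = 404.8 °C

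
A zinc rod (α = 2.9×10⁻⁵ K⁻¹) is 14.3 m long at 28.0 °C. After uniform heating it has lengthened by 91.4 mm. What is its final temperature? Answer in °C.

ΔL = αL₀ΔT ⇒ ΔT = ΔL / (αL₀)
ΔT = 91.4×10⁻³ m / (2.9×10⁻⁵ × 14.3 m) = 220.40 K
T = 28.0 + 220.40 = 248.40 °C

T = 248 °C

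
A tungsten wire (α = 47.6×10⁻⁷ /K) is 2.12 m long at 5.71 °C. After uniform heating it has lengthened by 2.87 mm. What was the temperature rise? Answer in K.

ΔL = αL₀ΔT ⇒ ΔT = ΔL / (αL₀)
ΔT = 2.87×10⁻³ m / (47.6×10⁻⁷ × 2.12 m) = 284.41 K

ΔT = 284 K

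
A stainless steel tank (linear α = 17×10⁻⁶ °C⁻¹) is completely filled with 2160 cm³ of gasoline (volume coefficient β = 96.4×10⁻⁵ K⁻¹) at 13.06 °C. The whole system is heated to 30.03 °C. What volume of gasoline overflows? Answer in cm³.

33.5 cm³

The tank also expands: β_container ≈ 3α = 5.1×10⁻⁵ /K
Net overflow = V₀(β_liq − 3α_cont)ΔT
β − 3α = 9.64×10⁻⁴ − 5.1×10⁻⁵ = 9.13×10⁻⁴ /K; ΔT = 16.97 K
ΔV = 2160 × 9.13×10⁻⁴ × 16.97 = 33.5 cm³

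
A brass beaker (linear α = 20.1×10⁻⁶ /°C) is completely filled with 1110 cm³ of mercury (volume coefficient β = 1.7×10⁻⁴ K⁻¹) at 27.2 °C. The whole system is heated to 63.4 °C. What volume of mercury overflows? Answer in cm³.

The beaker also expands: β_container ≈ 3α = 6.03×10⁻⁵ /K
Net overflow = V₀(β_liq − 3α_cont)ΔT
β − 3α = 1.70×10⁻⁴ − 6.03×10⁻⁵ = 1.097×10⁻⁴ /K; ΔT = 36.2 K
ΔV = 1110 × 1.097×10⁻⁴ × 36.2 = 4.41 cm³

4.41 cm³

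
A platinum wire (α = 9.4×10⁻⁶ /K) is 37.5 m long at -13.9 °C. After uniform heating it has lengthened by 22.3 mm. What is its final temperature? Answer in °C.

T = 49.4 °C

ΔL = αL₀ΔT ⇒ ΔT = ΔL / (αL₀)
ΔT = 22.3×10⁻³ m / (9.4×10⁻⁶ × 37.5 m) = 63.262 K
T = -13.9 + 63.262 = 49.362 °C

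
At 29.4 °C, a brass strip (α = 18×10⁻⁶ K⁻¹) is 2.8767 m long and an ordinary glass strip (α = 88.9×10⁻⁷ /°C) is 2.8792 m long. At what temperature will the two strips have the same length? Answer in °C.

T = 124.9 °C

Equal length when α₁L₁ΔT − α₂L₂ΔT = L₂ − L₁ = 2.50×10⁻³ m
α₁L₁ = 5.17806×10⁻⁵, α₂L₂ = 2.5596088×10⁻⁵ → Δ(αL) = 2.6184512×10⁻⁵ m/K
ΔT = 2.50×10⁻³ / 2.6184512×10⁻⁵ = 95.476 K, so T = 29.4 + 95.476 = 124.876 °C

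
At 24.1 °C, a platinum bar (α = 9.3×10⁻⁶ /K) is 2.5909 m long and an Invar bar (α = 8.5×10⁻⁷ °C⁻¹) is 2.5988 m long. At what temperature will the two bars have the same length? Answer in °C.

T = 385.1 °C

Equal length when α₁L₁ΔT − α₂L₂ΔT = L₂ − L₁ = 7.90×10⁻³ m
α₁L₁ = 2.409537×10⁻⁵, α₂L₂ = 2.20898×10⁻⁶ → Δ(αL) = 2.188639×10⁻⁵ m/K
ΔT = 7.90×10⁻³ / 2.188639×10⁻⁵ = 360.955 K, so T = 24.1 + 360.955 = 385.055 °C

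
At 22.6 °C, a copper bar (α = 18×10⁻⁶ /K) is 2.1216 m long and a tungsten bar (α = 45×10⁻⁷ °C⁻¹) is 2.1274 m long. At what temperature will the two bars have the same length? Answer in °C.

Equal length when α₁L₁ΔT − α₂L₂ΔT = L₂ − L₁ = 5.80×10⁻³ m
α₁L₁ = 3.81888×10⁻⁵, α₂L₂ = 9.5733×10⁻⁶ → Δ(αL) = 2.86155×10⁻⁵ m/K
ΔT = 5.80×10⁻³ / 2.86155×10⁻⁵ = 202.687 K, so T = 22.6 + 202.687 = 225.287 °C

T = 225.3 °C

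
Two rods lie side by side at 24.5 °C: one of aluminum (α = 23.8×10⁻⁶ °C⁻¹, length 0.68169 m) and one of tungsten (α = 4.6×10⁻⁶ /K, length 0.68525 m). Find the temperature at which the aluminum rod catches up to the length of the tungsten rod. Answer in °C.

T = 296.8 °C

L₁(1 + α₁ΔT) = L₂(1 + α₂ΔT) ⇒ ΔT = (L₂ − L₁)/(α₁L₁ − α₂L₂)
L₂ − L₁ = 0.68525 − 0.68169 = 3.56×10⁻³ m
α₁L₁ − α₂L₂ = 23.8×10⁻⁶×0.68169 − 4.6×10⁻⁶×0.68525 = 1.3072072×10⁻⁵ m/K
ΔT = 3.56×10⁻³ / 1.3072072×10⁻⁵ = 272.336 K
T = 24.5 + 272.336 = 296.836 °C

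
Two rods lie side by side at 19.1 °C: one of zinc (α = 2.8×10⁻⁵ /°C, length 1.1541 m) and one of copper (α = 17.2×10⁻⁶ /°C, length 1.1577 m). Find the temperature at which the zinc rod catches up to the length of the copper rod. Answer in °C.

Equal length when α₁L₁ΔT − α₂L₂ΔT = L₂ − L₁ = 3.60×10⁻³ m
α₁L₁ = 3.23148×10⁻⁵, α₂L₂ = 1.991244×10⁻⁵ → Δ(αL) = 1.240236×10⁻⁵ m/K
ΔT = 3.60×10⁻³ / 1.240236×10⁻⁵ = 290.267 K, so T = 19.1 + 290.267 = 309.367 °C

T = 309.4 °C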